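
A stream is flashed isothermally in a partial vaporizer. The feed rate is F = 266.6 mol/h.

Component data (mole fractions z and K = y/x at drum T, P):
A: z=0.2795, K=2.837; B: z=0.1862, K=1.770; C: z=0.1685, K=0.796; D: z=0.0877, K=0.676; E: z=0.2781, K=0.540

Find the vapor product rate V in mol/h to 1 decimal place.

V = 223.9 mol/h

Material balance + equilibrium reduce to Σ zᵢ(Kᵢ−1)/(1+ψ(Kᵢ−1)) = 0.
Feasibility: ΣzᵢKᵢ = 1.4661, Σzᵢ/Kᵢ = 1.0601 — both > 1, two phases present.
Newton–Raphson from ψ = 0.48:
  ψ = 0.4800: g = 0.14161, g' = -0.4437 → ψ = 0.7992
  ψ = 0.7992: g = 0.01508, g' = -0.3711 → ψ = 0.8398
  ψ = 0.8398: g = 0.00002, g' = -0.3704 → ψ = 0.8399
Converged at ψ = 0.8399.
Then V = ψ·F = 0.8399·266.6 = 223.9 mol/h and L = F − V = 42.7 mol/h.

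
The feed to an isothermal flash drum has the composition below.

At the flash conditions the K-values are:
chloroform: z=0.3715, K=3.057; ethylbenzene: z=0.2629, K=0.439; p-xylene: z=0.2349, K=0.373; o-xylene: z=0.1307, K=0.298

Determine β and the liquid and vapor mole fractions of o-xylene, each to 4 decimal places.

Material balance + equilibrium reduce to Σ zᵢ(Kᵢ−1)/(1+β(Kᵢ−1)) = 0.
Check two-phase: ΣzᵢKᵢ = 1.3777 > 1 and Σzᵢ/Kᵢ = 1.7887 > 1, so g(0) = 0.3777 > 0 and g(1) = -0.7887 < 0.
Newton–Raphson from β = 0.5:
  β = 0.5000: g = -0.18418, g' = -0.8907 → β = 0.2932
  β = 0.2932: g = 0.00415, g' = -0.9709 → β = 0.2975
Converged at β = 0.2975.
Compositions from xᵢ = zᵢ/(1+β(Kᵢ−1)), yᵢ = Kᵢxᵢ:
  chloroform: x = 0.2305, y = 0.7045
  ethylbenzene: x = 0.3156, y = 0.1385
  p-xylene: x = 0.2888, y = 0.1077
  o-xylene: x = 0.1652, y = 0.0492

β = 0.2975, x_o-xylene = 0.1652, y_o-xylene = 0.0492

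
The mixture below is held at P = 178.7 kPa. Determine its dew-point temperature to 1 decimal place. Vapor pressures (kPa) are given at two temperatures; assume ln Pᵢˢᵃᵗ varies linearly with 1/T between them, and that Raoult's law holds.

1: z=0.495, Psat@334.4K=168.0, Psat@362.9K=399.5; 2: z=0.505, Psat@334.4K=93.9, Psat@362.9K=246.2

T = 346.0 K

Dew-point temperature: Σzᵢ·P/Pᵢˢᵃᵗ(T) = 1. Interpolate ln Pᵢˢᵃᵗ = aᵢ + bᵢ/T.
  T = 334.4 K: ΣzᵢP/Pᵢˢᵃᵗ = 1.4876
  T = 362.9 K: ΣzᵢP/Pᵢˢᵃᵗ = 0.5880
  T = 348.6 K: ΣzᵢP/Pᵢˢᵃᵗ = 0.9189
  T = 341.5 K: ΣzᵢP/Pᵢˢᵃᵗ = 1.1632
  T = 345.1 K: ΣzᵢP/Pᵢˢᵃᵗ = 1.0309
  T = 346.9 K: ΣzᵢP/Pᵢˢᵃᵗ = 0.9714
Interpolating between 345.1 K and 346.9 K gives T ≈ 346.0 K.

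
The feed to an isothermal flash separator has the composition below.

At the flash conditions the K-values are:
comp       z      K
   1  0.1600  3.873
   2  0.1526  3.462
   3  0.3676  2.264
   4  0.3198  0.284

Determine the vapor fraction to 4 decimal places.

Iterate (Newton) starting at ψ = 0.3:
  ψ = 0.3000: g = 0.50826, g' = -1.2616 → ψ = 0.7029
  ψ = 0.7029: g = 0.07495, g' = -1.0980 → ψ = 0.7711
  ψ = 0.7711: g = -0.00336, g' = -1.2057 → ψ = 0.7683
Converged at ψ = 0.7683.

ψ = 0.7683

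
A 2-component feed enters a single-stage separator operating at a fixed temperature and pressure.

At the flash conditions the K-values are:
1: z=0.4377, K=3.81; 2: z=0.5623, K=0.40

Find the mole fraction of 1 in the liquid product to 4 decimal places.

Rachford–Rice: g(ψ) = Σ zᵢ(Kᵢ−1)/(1+ψ(Kᵢ−1)) = 0.
Check two-phase: ΣzᵢKᵢ = 1.8926 > 1 and Σzᵢ/Kᵢ = 1.5206 > 1, so g(0) = 0.8926 > 0 and g(1) = -0.5206 < 0.
Newton iteration, ψ⁰ = 0.5:
  ψ = 0.5000: g = 0.02944, g' = -1.0106 → ψ = 0.5291
  ψ = 0.5291: g = 0.00026, g' = -0.9934 → ψ = 0.5294
Converged at ψ = 0.5294.
Compositions from xᵢ = zᵢ/(1+ψ(Kᵢ−1)), yᵢ = Kᵢxᵢ:
  1: x = 0.1760, y = 0.6704
  2: x = 0.8240, y = 0.3296

x_1 = 0.1760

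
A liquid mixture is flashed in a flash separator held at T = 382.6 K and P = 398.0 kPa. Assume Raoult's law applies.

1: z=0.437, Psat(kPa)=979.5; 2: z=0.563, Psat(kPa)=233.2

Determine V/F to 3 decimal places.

V/F = 0.670

Raoult's law: Kᵢ = Pᵢˢᵃᵗ/P = Pᵢˢᵃᵗ/398.0.
  K_1 = 979.5/398.0 = 2.46106, K_2 = 233.2/398.0 = 0.58593
Rachford–Rice: g(V/F) = Σ zᵢ(Kᵢ−1)/(1+V/F(Kᵢ−1)) = 0.
Check two-phase: ΣzᵢKᵢ = 1.405 > 1 and Σzᵢ/Kᵢ = 1.138 > 1, so g(0) = 0.405 > 0 and g(1) = -0.138 < 0.
Binary case is linear: z₁(K₁−1)(1+V/F(K₂−1)) + z₂(K₂−1)(1+V/F(K₁−1)) = 0
⇒ V/F = [z₁(K₁−1)+z₂(K₂−1)] / [−(K₁−1)(K₂−1)] = 0.4054/0.6050 = 0.670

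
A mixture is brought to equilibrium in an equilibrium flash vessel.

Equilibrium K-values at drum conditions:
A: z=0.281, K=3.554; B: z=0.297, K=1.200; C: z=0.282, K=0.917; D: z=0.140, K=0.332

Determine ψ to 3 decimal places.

ψ = 0.914

Newton iteration, ψ⁰ = 0.38:
  ψ = 0.380: g = 0.2699, g' = -0.597 → ψ = 0.832
  ψ = 0.832: g = 0.0447, g' = -0.516 → ψ = 0.919
  ψ = 0.919: g = -0.0030, g' = -0.594 → ψ = 0.914
Converged at ψ = 0.914.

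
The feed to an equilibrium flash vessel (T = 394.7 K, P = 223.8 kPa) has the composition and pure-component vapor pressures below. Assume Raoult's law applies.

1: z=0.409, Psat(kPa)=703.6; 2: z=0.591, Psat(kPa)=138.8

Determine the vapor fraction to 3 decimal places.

ψ = 0.801

Raoult's law: Kᵢ = Pᵢˢᵃᵗ/P = Pᵢˢᵃᵗ/223.8.
  K_1 = 703.6/223.8 = 3.14388, K_2 = 138.8/223.8 = 0.62020
Let ψ = V/F and solve Σ zᵢ(Kᵢ−1)/(1+ψ(Kᵢ−1)) = 0.
Feasibility: ΣzᵢKᵢ = 1.652, Σzᵢ/Kᵢ = 1.083 — both > 1, two phases present.
Binary case is linear: z₁(K₁−1)(1+ψ(K₂−1)) + z₂(K₂−1)(1+ψ(K₁−1)) = 0
⇒ ψ = [z₁(K₁−1)+z₂(K₂−1)] / [−(K₁−1)(K₂−1)] = 0.6524/0.8143 = 0.801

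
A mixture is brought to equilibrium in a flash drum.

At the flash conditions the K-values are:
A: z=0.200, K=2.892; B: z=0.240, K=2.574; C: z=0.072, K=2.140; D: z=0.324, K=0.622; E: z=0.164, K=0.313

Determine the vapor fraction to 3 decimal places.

Rachford–Rice: g(ψ) = Σ zᵢ(Kᵢ−1)/(1+ψ(Kᵢ−1)) = 0.
g(0) = ΣzᵢKᵢ − 1 = 0.603 and g(1) = 1 − Σzᵢ/Kᵢ = -0.241, so a root lies in (0, 1).
Newton–Raphson from ψ = 0.5:
  ψ = 0.500: g = 0.1355, g' = -0.663 → ψ = 0.704
  ψ = 0.704: g = 0.0017, g' = -0.671 → ψ = 0.707
Converged at ψ = 0.707.

ψ = 0.707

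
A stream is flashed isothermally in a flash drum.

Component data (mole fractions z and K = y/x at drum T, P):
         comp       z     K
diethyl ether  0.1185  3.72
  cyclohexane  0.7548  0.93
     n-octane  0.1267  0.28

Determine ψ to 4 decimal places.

ψ = 0.3193

Newton iteration, ψ⁰ = 0.35:
  ψ = 0.3500: g = -0.01100, g' = -0.3514 → ψ = 0.3187
  ψ = 0.3187: g = 0.00022, g' = -0.3660 → ψ = 0.3193
Converged at ψ = 0.3193.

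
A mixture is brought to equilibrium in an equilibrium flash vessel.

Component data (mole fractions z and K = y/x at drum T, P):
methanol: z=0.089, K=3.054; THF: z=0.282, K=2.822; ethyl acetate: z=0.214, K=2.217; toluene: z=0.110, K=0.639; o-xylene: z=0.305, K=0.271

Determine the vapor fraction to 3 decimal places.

Material balance + equilibrium reduce to Σ zᵢ(Kᵢ−1)/(1+ψ(Kᵢ−1)) = 0.
g(0) = ΣzᵢKᵢ − 1 = 0.695 and g(1) = 1 − Σzᵢ/Kᵢ = -0.523, so a root lies in (0, 1).
Newton–Raphson from ψ = 0.45:
  ψ = 0.450: g = 0.1673, g' = -0.896 → ψ = 0.637
  ψ = 0.637: g = -0.0027, g' = -0.960 → ψ = 0.634
Converged at ψ = 0.634.

ψ = 0.634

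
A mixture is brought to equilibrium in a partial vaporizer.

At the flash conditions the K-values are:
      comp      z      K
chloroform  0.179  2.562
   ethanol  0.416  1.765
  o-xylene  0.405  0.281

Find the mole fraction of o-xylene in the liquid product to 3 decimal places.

Material balance + equilibrium reduce to Σ zᵢ(Kᵢ−1)/(1+β(Kᵢ−1)) = 0.
Feasibility: ΣzᵢKᵢ = 1.307, Σzᵢ/Kᵢ = 1.747 — both > 1, two phases present.
Iterate (Newton) starting at β = 0.47:
  β = 0.470: g = -0.0445, g' = -0.755 → β = 0.411
  β = 0.411: g = -0.0009, g' = -0.725 → β = 0.410
Converged at β = 0.410.
Compositions from xᵢ = zᵢ/(1+β(Kᵢ−1)), yᵢ = Kᵢxᵢ:
  chloroform: x = 0.109, y = 0.280
  ethanol: x = 0.317, y = 0.559
  o-xylene: x = 0.574, y = 0.161

x_o-xylene = 0.574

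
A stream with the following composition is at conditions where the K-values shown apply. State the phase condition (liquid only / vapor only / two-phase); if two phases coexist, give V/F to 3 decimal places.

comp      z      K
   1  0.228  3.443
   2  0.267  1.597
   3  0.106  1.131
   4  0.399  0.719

vapor only

ΣzᵢKᵢ = 1.618; Σzᵢ/Kᵢ = 0.882.
Since Σzᵢ/Kᵢ < 1 the mixture is above its dew point — single vapor phase.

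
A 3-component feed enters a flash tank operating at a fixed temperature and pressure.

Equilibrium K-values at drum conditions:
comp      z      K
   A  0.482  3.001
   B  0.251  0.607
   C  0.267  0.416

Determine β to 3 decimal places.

β = 0.703

Let β = V/F and solve Σ zᵢ(Kᵢ−1)/(1+β(Kᵢ−1)) = 0.
Check two-phase: ΣzᵢKᵢ = 1.710 > 1 and Σzᵢ/Kᵢ = 1.216 > 1, so g(0) = 0.710 > 0 and g(1) = -0.216 < 0.
Newton iteration, β⁰ = 0.5:
  β = 0.500: g = 0.1391, g' = -0.724 → β = 0.692
  β = 0.692: g = 0.0072, g' = -0.669 → β = 0.703
Converged at β = 0.703.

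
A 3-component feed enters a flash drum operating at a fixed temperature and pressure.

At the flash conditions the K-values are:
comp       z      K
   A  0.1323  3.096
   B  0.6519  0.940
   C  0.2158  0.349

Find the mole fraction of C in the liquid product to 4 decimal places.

x_C = 0.2456

Material balance + equilibrium reduce to Σ zᵢ(Kᵢ−1)/(1+ψ(Kᵢ−1)) = 0.
Feasibility: ΣzᵢKᵢ = 1.0977, Σzᵢ/Kᵢ = 1.3546 — both > 1, two phases present.
Newton–Raphson from ψ = 0.5:
  ψ = 0.5000: g = -0.11320, g' = -0.3421 → ψ = 0.1691
  ψ = 0.1691: g = 0.00736, g' = -0.4347 → ψ = 0.1860
  ψ = 0.1860: g = 0.00011, g' = -0.4217 → ψ = 0.1863
Converged at ψ = 0.1863.
Compositions from xᵢ = zᵢ/(1+ψ(Kᵢ−1)), yᵢ = Kᵢxᵢ:
  A: x = 0.0951, y = 0.2946
  B: x = 0.6593, y = 0.6197
  C: x = 0.2456, y = 0.0857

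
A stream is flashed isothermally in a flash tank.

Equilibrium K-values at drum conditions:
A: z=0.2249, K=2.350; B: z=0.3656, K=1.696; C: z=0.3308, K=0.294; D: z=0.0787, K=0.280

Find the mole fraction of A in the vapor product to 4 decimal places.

Rachford–Rice: g(β) = Σ zᵢ(Kᵢ−1)/(1+β(Kᵢ−1)) = 0.
Feasibility: ΣzᵢKᵢ = 1.2679, Σzᵢ/Kᵢ = 1.7175 — both > 1, two phases present.
Iterate (Newton) starting at β = 0.5:
  β = 0.5000: g = -0.07947, g' = -0.7370 → β = 0.3922
  β = 0.3922: g = -0.00351, g' = -0.6791 → β = 0.3870
Converged at β = 0.3870.
Compositions from xᵢ = zᵢ/(1+β(Kᵢ−1)), yᵢ = Kᵢxᵢ:
  A: x = 0.1477, y = 0.3472
  B: x = 0.2880, y = 0.4885
  C: x = 0.4552, y = 0.1338
  D: x = 0.1091, y = 0.0305

y_A = 0.3472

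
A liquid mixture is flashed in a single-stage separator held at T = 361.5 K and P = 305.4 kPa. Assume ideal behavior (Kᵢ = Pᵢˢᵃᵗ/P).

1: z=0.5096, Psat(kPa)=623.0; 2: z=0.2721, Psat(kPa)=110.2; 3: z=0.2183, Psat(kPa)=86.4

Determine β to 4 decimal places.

Raoult's law: Kᵢ = Pᵢˢᵃᵗ/P = Pᵢˢᵃᵗ/305.4.
  K_1 = 623.0/305.4 = 2.039948, K_2 = 110.2/305.4 = 0.360838, K_3 = 86.4/305.4 = 0.282908
Material balance + equilibrium reduce to Σ zᵢ(Kᵢ−1)/(1+β(Kᵢ−1)) = 0.
Feasibility: ΣzᵢKᵢ = 1.1995, Σzᵢ/Kᵢ = 1.7755 — both > 1, two phases present.
Iterate (Newton) starting at β = 0.5:
  β = 0.5000: g = -0.15098, g' = -0.7515 → β = 0.2991
  β = 0.2991: g = -0.01007, g' = -0.6725 → β = 0.2841
Converged at β = 0.2841.

β = 0.2841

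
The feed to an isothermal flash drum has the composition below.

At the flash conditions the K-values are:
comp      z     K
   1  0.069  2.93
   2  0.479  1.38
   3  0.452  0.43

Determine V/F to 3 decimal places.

V/F = 0.134

Rachford–Rice: g(V/F) = Σ zᵢ(Kᵢ−1)/(1+V/F(Kᵢ−1)) = 0.
Check two-phase: ΣzᵢKᵢ = 1.058 > 1 and Σzᵢ/Kᵢ = 1.422 > 1, so g(0) = 0.058 > 0 and g(1) = -0.422 < 0.
Newton–Raphson from V/F = 0.5:
  V/F = 0.500: g = -0.1396, g' = -0.403 → V/F = 0.153
  V/F = 0.153: g = -0.0075, g' = -0.391 → V/F = 0.134
Converged at V/F = 0.134.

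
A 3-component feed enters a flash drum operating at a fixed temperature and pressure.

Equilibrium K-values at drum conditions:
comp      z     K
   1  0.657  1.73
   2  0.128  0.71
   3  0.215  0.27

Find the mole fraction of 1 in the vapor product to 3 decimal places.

Newton–Raphson from β = 0.63:
  β = 0.630: g = -0.0075, g' = -0.573 → β = 0.617
Converged at β = 0.617.
Compositions from xᵢ = zᵢ/(1+β(Kᵢ−1)), yᵢ = Kᵢxᵢ:
  1: x = 0.453, y = 0.784
  2: x = 0.156, y = 0.111
  3: x = 0.391, y = 0.106

y_1 = 0.784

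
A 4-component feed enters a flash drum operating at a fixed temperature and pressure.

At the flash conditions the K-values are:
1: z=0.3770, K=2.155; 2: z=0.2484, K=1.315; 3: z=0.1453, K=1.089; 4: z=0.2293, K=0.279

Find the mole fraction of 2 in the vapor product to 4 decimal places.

Material balance + equilibrium reduce to Σ zᵢ(Kᵢ−1)/(1+β(Kᵢ−1)) = 0.
Feasibility: ΣzᵢKᵢ = 1.3613, Σzᵢ/Kᵢ = 1.3191 — both > 1, two phases present.
Newton iteration, β⁰ = 0.65:
  β = 0.6500: g = 0.01474, g' = -0.6043 → β = 0.6744
  β = 0.6744: g = -0.00029, g' = -0.6283 → β = 0.6739
Converged at β = 0.6739.
Compositions from xᵢ = zᵢ/(1+β(Kᵢ−1)), yᵢ = Kᵢxᵢ:
  1: x = 0.2120, y = 0.4568
  2: x = 0.2049, y = 0.2694
  3: x = 0.1371, y = 0.1493
  4: x = 0.4460, y = 0.1244

y_2 = 0.2694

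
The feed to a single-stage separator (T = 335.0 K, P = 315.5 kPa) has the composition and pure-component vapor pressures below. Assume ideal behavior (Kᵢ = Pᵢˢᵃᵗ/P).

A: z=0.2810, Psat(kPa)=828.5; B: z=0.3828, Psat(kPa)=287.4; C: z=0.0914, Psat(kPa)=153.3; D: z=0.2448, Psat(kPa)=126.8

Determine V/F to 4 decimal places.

Raoult's law: Kᵢ = Pᵢˢᵃᵗ/P = Pᵢˢᵃᵗ/315.5.
  K_A = 828.5/315.5 = 2.625990, K_B = 287.4/315.5 = 0.910935, K_C = 153.3/315.5 = 0.485895, K_D = 126.8/315.5 = 0.401902
Material balance + equilibrium reduce to Σ zᵢ(Kᵢ−1)/(1+V/F(Kᵢ−1)) = 0.
Check two-phase: ΣzᵢKᵢ = 1.2294 > 1 and Σzᵢ/Kᵢ = 1.3244 > 1, so g(0) = 0.2294 > 0 and g(1) = -0.3244 < 0.
Newton–Raphson from V/F = 0.5:
  V/F = 0.5000: g = -0.05579, g' = -0.4513 → V/F = 0.3764
  V/F = 0.3764: g = 0.00095, g' = -0.4721 → V/F = 0.3784
Converged at V/F = 0.3784.

V/F = 0.3784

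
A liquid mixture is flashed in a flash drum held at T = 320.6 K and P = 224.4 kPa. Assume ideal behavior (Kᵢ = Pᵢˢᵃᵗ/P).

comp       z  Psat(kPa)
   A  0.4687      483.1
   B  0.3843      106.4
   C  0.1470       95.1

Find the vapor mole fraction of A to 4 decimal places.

Raoult's law: Kᵢ = Pᵢˢᵃᵗ/P = Pᵢˢᵃᵗ/224.4.
  K_A = 483.1/224.4 = 2.152852, K_B = 106.4/224.4 = 0.474153, K_C = 95.1/224.4 = 0.423797
Material balance + equilibrium reduce to Σ zᵢ(Kᵢ−1)/(1+ψ(Kᵢ−1)) = 0.
Check two-phase: ΣzᵢKᵢ = 1.2536 > 1 and Σzᵢ/Kᵢ = 1.3751 > 1, so g(0) = 0.2536 > 0 and g(1) = -0.3751 < 0.
Newton iteration, ψ⁰ = 0.5:
  ψ = 0.5000: g = -0.05038, g' = -0.5426 → ψ = 0.4071
  ψ = 0.4071: g = -0.00006, g' = -0.5439 → ψ = 0.4070
Converged at ψ = 0.4070.
Compositions from xᵢ = zᵢ/(1+ψ(Kᵢ−1)), yᵢ = Kᵢxᵢ:
  A: x = 0.3190, y = 0.6868
  B: x = 0.4890, y = 0.2318
  C: x = 0.1920, y = 0.0814

y_A = 0.6868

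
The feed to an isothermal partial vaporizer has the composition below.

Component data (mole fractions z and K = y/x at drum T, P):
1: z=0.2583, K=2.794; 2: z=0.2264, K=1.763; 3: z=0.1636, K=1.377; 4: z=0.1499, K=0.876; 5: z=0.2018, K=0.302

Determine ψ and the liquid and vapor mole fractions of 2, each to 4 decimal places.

Let ψ = V/F and solve Σ zᵢ(Kᵢ−1)/(1+ψ(Kᵢ−1)) = 0.
g(0) = ΣzᵢKᵢ − 1 = 0.5384 and g(1) = 1 − Σzᵢ/Kᵢ = -0.1790, so a root lies in (0, 1).
Newton–Raphson from ψ = 0.69:
  ψ = 0.6900: g = 0.07713, g' = -0.6058 → ψ = 0.8173
  ψ = 0.8173: g = -0.00719, g' = -0.7360 → ψ = 0.8075
  ψ = 0.8075: g = -0.00007, g' = -0.7220 → ψ = 0.8074
Converged at ψ = 0.8074.
Compositions from xᵢ = zᵢ/(1+ψ(Kᵢ−1)), yᵢ = Kᵢxᵢ:
  1: x = 0.1055, y = 0.2947
  2: x = 0.1401, y = 0.2470
  3: x = 0.1254, y = 0.1727
  4: x = 0.1666, y = 0.1459
  5: x = 0.4624, y = 0.1397

ψ = 0.8074, x_2 = 0.1401, y_2 = 0.2470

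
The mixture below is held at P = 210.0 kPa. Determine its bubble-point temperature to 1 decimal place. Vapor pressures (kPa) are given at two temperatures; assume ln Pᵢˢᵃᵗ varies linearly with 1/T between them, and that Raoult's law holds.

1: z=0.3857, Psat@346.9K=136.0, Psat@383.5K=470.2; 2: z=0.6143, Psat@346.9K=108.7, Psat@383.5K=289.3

T = 364.8 K

Bubble-point temperature: ΣzᵢPᵢˢᵃᵗ(T) = P. Interpolate ln Pᵢˢᵃᵗ = aᵢ + bᵢ/T.
  T = 346.9 K: ΣzᵢPᵢˢᵃᵗ = 119.23 kPa
  T = 383.5 K: ΣzᵢPᵢˢᵃᵗ = 359.07 kPa
  T = 365.2 K: ΣzᵢPᵢˢᵃᵗ = 212.25 kPa
  T = 356.0 K: ΣzᵢPᵢˢᵃᵗ = 159.92 kPa
  T = 360.6 K: ΣzᵢPᵢˢᵃᵗ = 184.54 kPa
  T = 362.9 K: ΣzᵢPᵢˢᵃᵗ = 198.00 kPa
Interpolating between 362.9 K and 365.2 K gives T ≈ 364.8 K.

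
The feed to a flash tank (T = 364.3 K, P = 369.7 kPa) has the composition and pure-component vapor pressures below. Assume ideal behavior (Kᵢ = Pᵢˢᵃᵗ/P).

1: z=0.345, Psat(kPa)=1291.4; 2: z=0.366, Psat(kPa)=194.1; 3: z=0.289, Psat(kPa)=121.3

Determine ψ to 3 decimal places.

Raoult's law: Kᵢ = Pᵢˢᵃᵗ/P = Pᵢˢᵃᵗ/369.7.
  K_1 = 1291.4/369.7 = 3.49310, K_2 = 194.1/369.7 = 0.52502, K_3 = 121.3/369.7 = 0.32810
Let ψ = V/F and solve Σ zᵢ(Kᵢ−1)/(1+ψ(Kᵢ−1)) = 0.
Check two-phase: ΣzᵢKᵢ = 1.492 > 1 and Σzᵢ/Kᵢ = 1.677 > 1, so g(0) = 0.492 > 0 and g(1) = -0.677 < 0.
Iterate (Newton) starting at ψ = 0.35:
  ψ = 0.350: g = -0.0031, g' = -0.953 → ψ = 0.347
Converged at ψ = 0.347.

ψ = 0.347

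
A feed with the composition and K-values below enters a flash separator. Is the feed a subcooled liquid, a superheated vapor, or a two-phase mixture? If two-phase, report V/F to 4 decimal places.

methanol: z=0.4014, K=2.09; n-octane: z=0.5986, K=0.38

ΣzᵢKᵢ = 1.0664; Σzᵢ/Kᵢ = 1.7673.
Both exceed 1, so a two-phase solution exists.
Binary case is linear: z₁(K₁−1)(1+ψ(K₂−1)) + z₂(K₂−1)(1+ψ(K₁−1)) = 0
⇒ ψ = [z₁(K₁−1)+z₂(K₂−1)] / [−(K₁−1)(K₂−1)] = 0.06639/0.67580 = 0.0982

two-phase, V/F = 0.0982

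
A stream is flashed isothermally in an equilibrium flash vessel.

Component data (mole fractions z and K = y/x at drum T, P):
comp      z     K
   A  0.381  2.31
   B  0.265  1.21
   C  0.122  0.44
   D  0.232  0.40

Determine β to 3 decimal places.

Rachford–Rice: g(β) = Σ zᵢ(Kᵢ−1)/(1+β(Kᵢ−1)) = 0.
Check two-phase: ΣzᵢKᵢ = 1.347 > 1 and Σzᵢ/Kᵢ = 1.241 > 1, so g(0) = 0.347 > 0 and g(1) = -0.241 < 0.
Newton iteration, β⁰ = 0.46:
  β = 0.460: g = 0.0779, g' = -0.493 → β = 0.618
  β = 0.618: g = -0.0006, g' = -0.509 → β = 0.617
Converged at β = 0.617.

β = 0.617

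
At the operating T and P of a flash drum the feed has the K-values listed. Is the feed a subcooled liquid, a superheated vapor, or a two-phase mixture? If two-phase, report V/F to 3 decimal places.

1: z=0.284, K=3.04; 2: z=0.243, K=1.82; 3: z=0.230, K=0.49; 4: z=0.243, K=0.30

two-phase, V/F = 0.512

ΣzᵢKᵢ = 1.491; Σzᵢ/Kᵢ = 1.506.
Both exceed 1, so a two-phase solution exists.
Material balance + equilibrium reduce to Σ zᵢ(Kᵢ−1)/(1+ψ(Kᵢ−1)) = 0.
Iterate (Newton) starting at ψ = 0.5:
  ψ = 0.500: g = 0.0090, g' = -0.761 → ψ = 0.512
Converged at ψ = 0.512.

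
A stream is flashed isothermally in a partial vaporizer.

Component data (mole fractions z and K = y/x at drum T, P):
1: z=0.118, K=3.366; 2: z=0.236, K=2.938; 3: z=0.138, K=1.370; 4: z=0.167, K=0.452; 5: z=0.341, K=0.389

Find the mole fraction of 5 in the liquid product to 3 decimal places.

x_5 = 0.478

Newton iteration, V/F⁰ = 0.5:
  V/F = 0.500: g = -0.0228, g' = -0.740 → V/F = 0.469
Converged at V/F = 0.469.
Compositions from xᵢ = zᵢ/(1+V/F(Kᵢ−1)), yᵢ = Kᵢxᵢ:
  1: x = 0.056, y = 0.188
  2: x = 0.124, y = 0.363
  3: x = 0.118, y = 0.161
  4: x = 0.225, y = 0.102
  5: x = 0.478, y = 0.186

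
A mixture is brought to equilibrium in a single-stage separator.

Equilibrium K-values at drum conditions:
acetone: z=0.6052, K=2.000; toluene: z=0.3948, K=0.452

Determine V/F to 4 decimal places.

V/F = 0.7096

Rachford–Rice: g(V/F) = Σ zᵢ(Kᵢ−1)/(1+V/F(Kᵢ−1)) = 0.
g(0) = ΣzᵢKᵢ − 1 = 0.3888 and g(1) = 1 − Σzᵢ/Kᵢ = -0.1761, so a root lies in (0, 1).
Binary case is linear: z₁(K₁−1)(1+V/F(K₂−1)) + z₂(K₂−1)(1+V/F(K₁−1)) = 0
⇒ V/F = [z₁(K₁−1)+z₂(K₂−1)] / [−(K₁−1)(K₂−1)] = 0.38885/0.54800 = 0.7096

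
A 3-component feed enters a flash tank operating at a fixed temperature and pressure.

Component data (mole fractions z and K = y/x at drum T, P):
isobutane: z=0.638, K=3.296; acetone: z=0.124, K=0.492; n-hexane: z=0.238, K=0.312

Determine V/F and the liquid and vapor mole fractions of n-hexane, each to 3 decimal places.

V/F = 0.842, x_n-hexane = 0.566, y_n-hexane = 0.177

Rachford–Rice: g(V/F) = Σ zᵢ(Kᵢ−1)/(1+V/F(Kᵢ−1)) = 0.
Check two-phase: ΣzᵢKᵢ = 2.238 > 1 and Σzᵢ/Kᵢ = 1.208 > 1, so g(0) = 1.238 > 0 and g(1) = -0.208 < 0.
Iterate (Newton) starting at V/F = 0.43:
  V/F = 0.430: g = 0.4240, g' = -1.131 → V/F = 0.805
  V/F = 0.805: g = 0.0409, g' = -1.072 → V/F = 0.843
  V/F = 0.843: g = -0.0010, g' = -1.127 → V/F = 0.842
Converged at V/F = 0.842.
Compositions from xᵢ = zᵢ/(1+V/F(Kᵢ−1)), yᵢ = Kᵢxᵢ:
  isobutane: x = 0.217, y = 0.717
  acetone: x = 0.217, y = 0.107
  n-hexane: x = 0.566, y = 0.177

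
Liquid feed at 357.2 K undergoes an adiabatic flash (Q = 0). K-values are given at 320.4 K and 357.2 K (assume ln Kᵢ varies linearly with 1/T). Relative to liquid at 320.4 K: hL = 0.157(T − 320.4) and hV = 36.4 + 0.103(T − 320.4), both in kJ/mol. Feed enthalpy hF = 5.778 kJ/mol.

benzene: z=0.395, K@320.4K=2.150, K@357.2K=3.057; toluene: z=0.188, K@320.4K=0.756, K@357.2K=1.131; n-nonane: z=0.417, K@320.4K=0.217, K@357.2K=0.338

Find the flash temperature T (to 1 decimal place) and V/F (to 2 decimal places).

Adiabatic flash: solve Rachford–Rice at each trial T, then check hF = ψ·hV(T) + (1−ψ)·hL(T).
  T = 320.4 K: K = (2.150, 0.756, 0.217), RR gives ψ = 0.108, H_out = 3.945 kJ/mol
  T = 357.2 K: K = (3.057, 1.131, 0.338), RR gives ψ = 0.513, H_out = 23.448 kJ/mol
  T = 338.8 K: K = (2.588, 0.935, 0.274), RR gives ψ = 0.331, H_out = 14.619 kJ/mol
  T = 329.6 K: K = (2.365, 0.843, 0.245), RR gives ψ = 0.228, H_out = 9.638 kJ/mol
  T = 325.0 K: K = (2.257, 0.799, 0.231), RR gives ψ = 0.171, H_out = 6.903 kJ/mol
  T = 322.7 K: K = (2.203, 0.777, 0.224), RR gives ψ = 0.140, H_out = 5.456 kJ/mol
Linear interpolation between T = 322.7 (H_out = 5.456) and T = 325.0 (H_out = 6.903) on hF = 5.778 gives T ≈ 323.2 K, at which ψ = 0.15.

T = 323.2 K, V/F = 0.15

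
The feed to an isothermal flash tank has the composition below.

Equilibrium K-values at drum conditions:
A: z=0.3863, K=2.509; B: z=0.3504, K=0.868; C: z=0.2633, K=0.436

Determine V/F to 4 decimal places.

V/F = 0.6710

Rachford–Rice: g(V/F) = Σ zᵢ(Kᵢ−1)/(1+V/F(Kᵢ−1)) = 0.
Feasibility: ΣzᵢKᵢ = 1.3882, Σzᵢ/Kᵢ = 1.1616 — both > 1, two phases present.
Newton iteration, V/F⁰ = 0.5:
  V/F = 0.5000: g = 0.07590, g' = -0.4552 → V/F = 0.6667
  V/F = 0.6667: g = 0.00186, g' = -0.4410 → V/F = 0.6710
Converged at V/F = 0.6710.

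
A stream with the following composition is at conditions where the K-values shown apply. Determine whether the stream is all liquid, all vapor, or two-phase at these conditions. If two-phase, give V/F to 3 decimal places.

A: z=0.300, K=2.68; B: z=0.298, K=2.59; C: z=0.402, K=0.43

ΣzᵢKᵢ = 1.749; Σzᵢ/Kᵢ = 1.162.
Both exceed 1, so a two-phase solution exists.
Newton–Raphson from ψ = 0.5:
  ψ = 0.500: g = 0.2174, g' = -0.739 → ψ = 0.794
  ψ = 0.794: g = 0.0068, g' = -0.738 → ψ = 0.803
Converged at ψ = 0.803.

two-phase, V/F = 0.803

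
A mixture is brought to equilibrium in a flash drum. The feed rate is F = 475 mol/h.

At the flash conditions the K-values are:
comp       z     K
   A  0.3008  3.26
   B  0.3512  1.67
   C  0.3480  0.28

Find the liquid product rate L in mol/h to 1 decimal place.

Material balance + equilibrium reduce to Σ zᵢ(Kᵢ−1)/(1+β(Kᵢ−1)) = 0.
Check two-phase: ΣzᵢKᵢ = 1.6646 > 1 and Σzᵢ/Kᵢ = 1.5454 > 1, so g(0) = 0.6646 > 0 and g(1) = -0.5454 < 0.
Iterate (Newton) starting at β = 0.67:
  β = 0.6700: g = -0.05129, g' = -0.9915 → β = 0.6183
  β = 0.6183: g = -0.00163, g' = -0.9322 → β = 0.6165
Converged at β = 0.6165.
Then V = β·F = 0.6165·475 = 292.8 mol/h and L = F − V = 182.2 mol/h.

L = 182.2 mol/h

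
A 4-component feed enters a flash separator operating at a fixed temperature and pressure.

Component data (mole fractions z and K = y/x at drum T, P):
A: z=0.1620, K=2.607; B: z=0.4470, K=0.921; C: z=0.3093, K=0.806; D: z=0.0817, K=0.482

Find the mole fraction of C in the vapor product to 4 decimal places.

Material balance + equilibrium reduce to Σ zᵢ(Kᵢ−1)/(1+V/F(Kᵢ−1)) = 0.
g(0) = ΣzᵢKᵢ − 1 = 0.1227 and g(1) = 1 − Σzᵢ/Kᵢ = -0.1007, so a root lies in (0, 1).
Iterate (Newton) starting at V/F = 0.5:
  V/F = 0.5000: g = -0.01598, g' = -0.1858 → V/F = 0.4140
  V/F = 0.4140: g = 0.00070, g' = -0.2031 → V/F = 0.4175
Converged at V/F = 0.4175.
Compositions from xᵢ = zᵢ/(1+V/F(Kᵢ−1)), yᵢ = Kᵢxᵢ:
  A: x = 0.0970, y = 0.2528
  B: x = 0.4622, y = 0.4257
  C: x = 0.3366, y = 0.2713
  D: x = 0.1042, y = 0.0502

y_C = 0.2713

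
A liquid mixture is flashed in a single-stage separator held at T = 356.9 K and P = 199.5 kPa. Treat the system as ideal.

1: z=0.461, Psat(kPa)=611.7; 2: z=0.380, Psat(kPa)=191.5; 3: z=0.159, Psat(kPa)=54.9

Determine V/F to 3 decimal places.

V/F = 0.884

Raoult's law: Kᵢ = Pᵢˢᵃᵗ/P = Pᵢˢᵃᵗ/199.5.
  K_1 = 611.7/199.5 = 3.06617, K_2 = 191.5/199.5 = 0.95990, K_3 = 54.9/199.5 = 0.27519
Material balance + equilibrium reduce to Σ zᵢ(Kᵢ−1)/(1+V/F(Kᵢ−1)) = 0.
Feasibility: ΣzᵢKᵢ = 1.822, Σzᵢ/Kᵢ = 1.124 — both > 1, two phases present.
Iterate (Newton) starting at V/F = 0.6:
  V/F = 0.600: g = 0.2057, g' = -0.655 → V/F = 0.914
  V/F = 0.914: g = -0.0278, g' = -0.971 → V/F = 0.886
  V/F = 0.886: g = -0.0011, g' = -0.898 → V/F = 0.884
Converged at V/F = 0.884.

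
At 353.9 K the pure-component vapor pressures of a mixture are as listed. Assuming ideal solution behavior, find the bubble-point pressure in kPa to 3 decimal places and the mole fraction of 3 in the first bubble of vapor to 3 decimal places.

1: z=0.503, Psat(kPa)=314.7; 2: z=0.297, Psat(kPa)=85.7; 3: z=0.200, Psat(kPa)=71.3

At the bubble point ψ → 0, so ΣzᵢKᵢ = 1 with Kᵢ = Pᵢˢᵃᵗ/P ⇒ P = ΣzᵢPᵢˢᵃᵗ.
P = 0.503·314.7 + 0.297·85.7 + 0.200·71.3 = 198.007 kPa
yᵢ = zᵢPᵢˢᵃᵗ/P ⇒ y_3 = 0.200·71.3/198.007 = 0.072

Pbub = 198.007 kPa, y_3 = 0.072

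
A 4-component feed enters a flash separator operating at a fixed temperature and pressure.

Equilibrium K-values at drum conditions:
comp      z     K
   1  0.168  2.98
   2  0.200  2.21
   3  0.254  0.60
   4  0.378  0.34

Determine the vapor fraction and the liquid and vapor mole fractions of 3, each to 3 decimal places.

Newton–Raphson from ψ = 0.64:
  ψ = 0.640: g = -0.2854, g' = -0.788 → ψ = 0.278
  ψ = 0.278: g = -0.0241, g' = -0.736 → ψ = 0.245
  ψ = 0.245: g = 0.0003, g' = -0.757 → ψ = 0.246
Converged at ψ = 0.246.
Compositions from xᵢ = zᵢ/(1+ψ(Kᵢ−1)), yᵢ = Kᵢxᵢ:
  1: x = 0.113, y = 0.337
  2: x = 0.154, y = 0.341
  3: x = 0.282, y = 0.169
  4: x = 0.451, y = 0.153

ψ = 0.246, x_3 = 0.282, y_3 = 0.169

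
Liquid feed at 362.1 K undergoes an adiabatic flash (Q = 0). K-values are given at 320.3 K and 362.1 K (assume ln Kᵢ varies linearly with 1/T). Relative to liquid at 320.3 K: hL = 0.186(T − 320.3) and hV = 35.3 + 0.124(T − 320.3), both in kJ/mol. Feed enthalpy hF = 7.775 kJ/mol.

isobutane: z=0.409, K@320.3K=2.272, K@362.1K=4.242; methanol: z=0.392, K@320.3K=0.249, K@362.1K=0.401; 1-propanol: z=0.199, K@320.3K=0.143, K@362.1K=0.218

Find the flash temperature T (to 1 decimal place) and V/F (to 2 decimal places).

Adiabatic flash: solve Rachford–Rice at each trial T, then check hF = ψ·hV(T) + (1−ψ)·hL(T).
  T = 320.3 K: K = (2.272, 0.249, 0.143), RR gives ψ = 0.055, H_out = 1.948 kJ/mol
  T = 362.1 K: K = (4.242, 0.401, 0.218), RR gives ψ = 0.432, H_out = 21.920 kJ/mol
  T = 341.2 K: K = (3.164, 0.321, 0.179), RR gives ψ = 0.288, H_out = 13.686 kJ/mol
  T = 330.8 K: K = (2.698, 0.284, 0.161), RR gives ψ = 0.191, H_out = 8.575 kJ/mol
  T = 325.6 K: K = (2.481, 0.266, 0.152), RR gives ψ = 0.130, H_out = 5.542 kJ/mol
  T = 328.2 K: K = (2.588, 0.275, 0.156), RR gives ψ = 0.162, H_out = 7.110 kJ/mol
  T = 329.5 K: K = (2.642, 0.279, 0.158), RR gives ψ = 0.177, H_out = 7.854 kJ/mol
Linear interpolation between T = 328.2 (H_out = 7.110) and T = 329.5 (H_out = 7.854) on hF = 7.775 gives T ≈ 329.4 K, at which ψ = 0.18.

T = 329.4 K, V/F = 0.18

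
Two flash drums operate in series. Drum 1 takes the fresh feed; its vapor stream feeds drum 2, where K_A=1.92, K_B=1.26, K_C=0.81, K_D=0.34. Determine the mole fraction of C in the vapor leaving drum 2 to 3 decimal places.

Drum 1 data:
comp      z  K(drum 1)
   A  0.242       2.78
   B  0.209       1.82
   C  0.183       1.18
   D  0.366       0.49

y_C (drum 2) = 0.160

Drum 1:
Material balance + equilibrium reduce to Σ zᵢ(Kᵢ−1)/(1+ψ₁(Kᵢ−1)) = 0.
Feasibility: ΣzᵢKᵢ = 1.448, Σzᵢ/Kᵢ = 1.104 — both > 1, two phases present.
Iterate (Newton) starting at ψ₁ = 0.5:
  ψ₁ = 0.500: g = 0.1291, g' = -0.462 → ψ₁ = 0.780
  ψ₁ = 0.780: g = 0.0040, g' = -0.454 → ψ₁ = 0.788
Converged at ψ₁ = 0.788.
Drum-1 compositions:
  A: x = 0.101, y = 0.280
  B: x = 0.127, y = 0.231
  C: x = 0.160, y = 0.189
  D: x = 0.612, y = 0.300
Drum-2 feed = drum-1 vapor: z₂ = (0.2799, 0.2310, 0.1891, 0.2999).
Drum 2:
Iterate (Newton) starting at ψ₂ = 0.66:
  ψ₂ = 0.660: g = -0.1803, g' = -0.522 → ψ₂ = 0.315
  ψ₂ = 0.315: g = -0.0328, g' = -0.372 → ψ₂ = 0.226
  ψ₂ = 0.226: g = -0.0004, g' = -0.364 → ψ₂ = 0.225
Converged at ψ₂ = 0.225.
  A: x = 0.232, y = 0.445
  B: x = 0.218, y = 0.275
  C: x = 0.198, y = 0.160
  D: x = 0.352, y = 0.120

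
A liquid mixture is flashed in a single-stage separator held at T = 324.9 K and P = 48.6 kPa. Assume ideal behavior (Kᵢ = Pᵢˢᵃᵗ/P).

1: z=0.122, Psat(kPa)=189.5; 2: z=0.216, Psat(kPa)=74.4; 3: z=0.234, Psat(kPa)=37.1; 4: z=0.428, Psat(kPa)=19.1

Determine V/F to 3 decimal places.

V/F = 0.163

Raoult's law: Kᵢ = Pᵢˢᵃᵗ/P = Pᵢˢᵃᵗ/48.6.
  K_1 = 189.5/48.6 = 3.89918, K_2 = 74.4/48.6 = 1.53086, K_3 = 37.1/48.6 = 0.76337, K_4 = 19.1/48.6 = 0.39300
Rachford–Rice: g(V/F) = Σ zᵢ(Kᵢ−1)/(1+V/F(Kᵢ−1)) = 0.
g(0) = ΣzᵢKᵢ − 1 = 0.153 and g(1) = 1 − Σzᵢ/Kᵢ = -0.568, so a root lies in (0, 1).
Newton iteration, V/F⁰ = 0.32:
  V/F = 0.320: g = -0.1008, g' = -0.579 → V/F = 0.146
  V/F = 0.146: g = 0.0127, g' = -0.763 → V/F = 0.162
  V/F = 0.162: g = 0.0002, g' = -0.734 → V/F = 0.163
Converged at V/F = 0.163.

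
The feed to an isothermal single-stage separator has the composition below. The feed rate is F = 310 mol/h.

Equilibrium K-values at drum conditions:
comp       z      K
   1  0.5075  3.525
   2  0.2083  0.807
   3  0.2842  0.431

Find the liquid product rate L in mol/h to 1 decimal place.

Rachford–Rice: g(V/F) = Σ zᵢ(Kᵢ−1)/(1+V/F(Kᵢ−1)) = 0.
Feasibility: ΣzᵢKᵢ = 2.0795, Σzᵢ/Kᵢ = 1.0615 — both > 1, two phases present.
Newton iteration, V/F⁰ = 0.5:
  V/F = 0.5000: g = 0.29588, g' = -0.8213 → V/F = 0.8602
  V/F = 0.8602: g = 0.03901, g' = -0.6858 → V/F = 0.9171
  V/F = 0.9171: g = -0.00058, g' = -0.7082 → V/F = 0.9163
Converged at V/F = 0.9163.
Then V = V/F·F = 0.9163·310 = 284.1 mol/h and L = F − V = 25.9 mol/h.

L = 25.9 mol/h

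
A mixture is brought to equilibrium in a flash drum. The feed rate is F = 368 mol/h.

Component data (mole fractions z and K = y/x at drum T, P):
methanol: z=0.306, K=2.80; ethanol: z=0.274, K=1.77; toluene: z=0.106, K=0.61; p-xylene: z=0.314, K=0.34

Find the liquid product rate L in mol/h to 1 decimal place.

L = 141.0 mol/h

Newton–Raphson from V/F = 0.5:
  V/F = 0.500: g = 0.0816, g' = -0.689 → V/F = 0.618
  V/F = 0.618: g = -0.0010, g' = -0.715 → V/F = 0.617
Converged at V/F = 0.617.
Then V = V/F·F = 0.6169·368 = 227.0 mol/h and L = F − V = 141.0 mol/h.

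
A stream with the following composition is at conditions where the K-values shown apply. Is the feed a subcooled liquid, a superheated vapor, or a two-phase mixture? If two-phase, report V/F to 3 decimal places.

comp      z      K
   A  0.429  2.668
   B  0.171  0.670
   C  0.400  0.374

two-phase, V/F = 0.442

ΣzᵢKᵢ = 1.409; Σzᵢ/Kᵢ = 1.486.
Both exceed 1, so a two-phase solution exists.
Let ψ = V/F and solve Σ zᵢ(Kᵢ−1)/(1+ψ(Kᵢ−1)) = 0.
Newton–Raphson from ψ = 0.5:
  ψ = 0.500: g = -0.0419, g' = -0.714 → ψ = 0.441
  ψ = 0.441: g = 0.0001, g' = -0.721 → ψ = 0.442
Converged at ψ = 0.442.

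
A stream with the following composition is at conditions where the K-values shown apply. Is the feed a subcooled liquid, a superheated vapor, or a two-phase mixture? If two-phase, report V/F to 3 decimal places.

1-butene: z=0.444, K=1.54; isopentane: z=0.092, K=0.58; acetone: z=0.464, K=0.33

ΣzᵢKᵢ = 0.890; Σzᵢ/Kᵢ = 1.853.
Since ΣzᵢKᵢ < 1 the mixture is below its bubble point — single liquid phase.

subcooled liquid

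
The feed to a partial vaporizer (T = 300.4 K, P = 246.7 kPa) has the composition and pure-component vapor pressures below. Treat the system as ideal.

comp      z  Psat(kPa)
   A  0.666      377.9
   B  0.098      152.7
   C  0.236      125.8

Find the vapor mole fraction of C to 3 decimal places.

Raoult's law: Kᵢ = Pᵢˢᵃᵗ/P = Pᵢˢᵃᵗ/246.7.
  K_A = 377.9/246.7 = 1.53182, K_B = 152.7/246.7 = 0.61897, K_C = 125.8/246.7 = 0.50993
Newton–Raphson from ψ = 0.5:
  ψ = 0.500: g = 0.0805, g' = -0.239 → ψ = 0.837
  ψ = 0.837: g = -0.0059, g' = -0.284 → ψ = 0.816
Converged at ψ = 0.816.
Compositions from xᵢ = zᵢ/(1+ψ(Kᵢ−1)), yᵢ = Kᵢxᵢ:
  A: x = 0.464, y = 0.711
  B: x = 0.142, y = 0.088
  C: x = 0.393, y = 0.201

y_C = 0.201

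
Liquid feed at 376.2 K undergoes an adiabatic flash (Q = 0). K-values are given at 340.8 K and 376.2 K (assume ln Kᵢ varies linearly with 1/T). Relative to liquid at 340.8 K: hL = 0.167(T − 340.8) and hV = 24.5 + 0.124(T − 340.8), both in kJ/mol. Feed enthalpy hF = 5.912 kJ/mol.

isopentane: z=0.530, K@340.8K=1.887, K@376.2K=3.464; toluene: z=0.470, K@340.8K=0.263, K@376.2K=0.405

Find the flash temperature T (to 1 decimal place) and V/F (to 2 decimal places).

Adiabatic flash: solve Rachford–Rice at each trial T, then check hF = ψ·hV(T) + (1−ψ)·hL(T).
  T = 340.8 K: K = (1.887, 0.263), RR gives ψ = 0.189, H_out = 4.637 kJ/mol
  T = 376.2 K: K = (3.464, 0.405), RR gives ψ = 0.700, H_out = 21.996 kJ/mol
  T = 358.5 K: K = (2.595, 0.330), RR gives ψ = 0.496, H_out = 14.737 kJ/mol
  T = 349.6 K: K = (2.220, 0.295), RR gives ψ = 0.367, H_out = 10.315 kJ/mol
  T = 345.2 K: K = (2.049, 0.279), RR gives ψ = 0.287, H_out = 7.707 kJ/mol
  T = 343.0 K: K = (1.967, 0.271), RR gives ψ = 0.241, H_out = 6.242 kJ/mol
Linear interpolation between T = 340.8 (H_out = 4.637) and T = 343.0 (H_out = 6.242) on hF = 5.912 gives T ≈ 342.5 K, at which ψ = 0.23.

T = 342.5 K, V/F = 0.23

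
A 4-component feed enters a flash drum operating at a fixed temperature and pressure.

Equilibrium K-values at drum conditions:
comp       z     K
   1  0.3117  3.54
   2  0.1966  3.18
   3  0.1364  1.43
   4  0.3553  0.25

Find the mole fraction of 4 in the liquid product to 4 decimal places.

x_4 = 0.6948

Material balance + equilibrium reduce to Σ zᵢ(Kᵢ−1)/(1+ψ(Kᵢ−1)) = 0.
Feasibility: ΣzᵢKᵢ = 2.0125, Σzᵢ/Kᵢ = 1.6665 — both > 1, two phases present.
Iterate (Newton) starting at ψ = 0.5:
  ψ = 0.5000: g = 0.17575, g' = -1.1329 → ψ = 0.6551
  ψ = 0.6551: g = -0.00444, g' = -1.2296 → ψ = 0.6515
Converged at ψ = 0.6515.
Compositions from xᵢ = zᵢ/(1+ψ(Kᵢ−1)), yᵢ = Kᵢxᵢ:
  1: x = 0.1174, y = 0.4156
  2: x = 0.0812, y = 0.2583
  3: x = 0.1065, y = 0.1524
  4: x = 0.6948, y = 0.1737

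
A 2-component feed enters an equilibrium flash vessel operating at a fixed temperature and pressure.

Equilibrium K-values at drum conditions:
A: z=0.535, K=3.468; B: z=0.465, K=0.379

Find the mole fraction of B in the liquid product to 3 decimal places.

Let ψ = V/F and solve Σ zᵢ(Kᵢ−1)/(1+ψ(Kᵢ−1)) = 0.
g(0) = ΣzᵢKᵢ − 1 = 1.032 and g(1) = 1 − Σzᵢ/Kᵢ = -0.381, so a root lies in (0, 1).
Newton–Raphson from ψ = 0.53:
  ψ = 0.530: g = 0.1416, g' = -1.010 → ψ = 0.670
  ψ = 0.670: g = 0.0029, g' = -0.989 → ψ = 0.673
Converged at ψ = 0.673.
Compositions from xᵢ = zᵢ/(1+ψ(Kᵢ−1)), yᵢ = Kᵢxᵢ:
  A: x = 0.201, y = 0.697
  B: x = 0.799, y = 0.303

x_B = 0.799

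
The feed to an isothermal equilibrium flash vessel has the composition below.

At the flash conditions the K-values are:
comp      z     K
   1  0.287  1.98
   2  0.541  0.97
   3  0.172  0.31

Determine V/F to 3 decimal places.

Newton–Raphson from V/F = 0.5:
  V/F = 0.500: g = -0.0089, g' = -0.316 → V/F = 0.472
  V/F = 0.472: g = -0.0001, g' = -0.309 → V/F = 0.471
Converged at V/F = 0.471.

V/F = 0.471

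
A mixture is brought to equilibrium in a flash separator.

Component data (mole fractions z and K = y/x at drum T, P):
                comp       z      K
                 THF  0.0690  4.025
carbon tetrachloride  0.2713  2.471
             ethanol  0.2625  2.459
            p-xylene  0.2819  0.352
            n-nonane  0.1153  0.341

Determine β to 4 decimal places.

β = 0.6753

Let β = V/F and solve Σ zᵢ(Kᵢ−1)/(1+β(Kᵢ−1)) = 0.
Check two-phase: ΣzᵢKᵢ = 1.7321 > 1 and Σzᵢ/Kᵢ = 1.3727 > 1, so g(0) = 0.7321 > 0 and g(1) = -0.3727 < 0.
Newton–Raphson from β = 0.5:
  β = 0.5000: g = 0.15092, g' = -0.8521 → β = 0.6771
  β = 0.6771: g = -0.00162, g' = -0.8958 → β = 0.6753
Converged at β = 0.6753.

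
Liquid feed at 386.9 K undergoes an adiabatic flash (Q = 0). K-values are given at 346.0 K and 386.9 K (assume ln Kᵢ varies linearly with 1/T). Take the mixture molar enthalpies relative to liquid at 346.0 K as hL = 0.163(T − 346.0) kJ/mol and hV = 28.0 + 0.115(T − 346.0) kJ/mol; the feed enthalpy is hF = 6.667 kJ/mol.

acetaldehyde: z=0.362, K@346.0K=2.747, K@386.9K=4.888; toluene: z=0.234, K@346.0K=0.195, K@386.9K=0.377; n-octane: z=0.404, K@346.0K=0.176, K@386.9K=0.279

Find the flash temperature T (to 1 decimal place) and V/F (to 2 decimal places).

T = 357.0 K, V/F = 0.18

Adiabatic flash: solve Rachford–Rice at each trial T, then check hF = ψ·hV(T) + (1−ψ)·hL(T).
  T = 346.0 K: K = (2.747, 0.195, 0.176), RR gives ψ = 0.078, H_out = 2.180 kJ/mol
  T = 386.9 K: K = (4.888, 0.377, 0.279), RR gives ψ = 0.364, H_out = 16.131 kJ/mol
  T = 366.4 K: K = (3.721, 0.276, 0.224), RR gives ψ = 0.244, H_out = 9.913 kJ/mol
  T = 356.2 K: K = (3.211, 0.233, 0.199), RR gives ψ = 0.171, H_out = 6.358 kJ/mol
  T = 361.3 K: K = (3.460, 0.254, 0.212), RR gives ψ = 0.209, H_out = 8.193 kJ/mol
  T = 358.8 K: K = (3.337, 0.244, 0.206), RR gives ψ = 0.191, H_out = 7.310 kJ/mol
  T = 357.5 K: K = (3.274, 0.238, 0.202), RR gives ψ = 0.181, H_out = 6.839 kJ/mol
Linear interpolation between T = 356.2 (H_out = 6.358) and T = 357.5 (H_out = 6.839) on hF = 6.667 gives T ≈ 357.0 K, at which ψ = 0.18.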